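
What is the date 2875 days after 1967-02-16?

+365 (one year) → Feb 16, 1968 (2510 left).
+366 (one year; includes Feb 29, 1968) → Feb 16, 1969 (2144 left).
+365 (one year) → Feb 16, 1970 (1779 left).
+365 (one year) → Feb 16, 1971 (1414 left).
+365 (one year) → Feb 16, 1972 (1049 left).
+366 (one year; includes Feb 29, 1972) → Feb 16, 1973 (683 left).
+365 (one year) → Feb 16, 1974 (318 left).
Feb has 28 days: +13 → Mar 1, 1974 (305 left).
Mar has 31 days: +31 → Apr 1, 1974 (274 left).
Apr has 30 days: +30 → May 1, 1974 (244 left).
May has 31 days: +31 → Jun 1, 1974 (213 left).
Jun has 30 days: +30 → Jul 1, 1974 (183 left).
Jul has 31 days: +31 → Aug 1, 1974 (152 left).
Aug has 31 days: +31 → Sep 1, 1974 (121 left).
Sep has 30 days: +30 → Oct 1, 1974 (91 left).
Oct has 31 days: +31 → Nov 1, 1974 (60 left).
Nov has 30 days: +30 → Dec 1, 1974 (30 left).
+30 → Dec 31, 1974.

December 31, 1974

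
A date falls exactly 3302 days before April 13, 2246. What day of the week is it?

Apr 13, 2246 is a Monday.
3302 mod 7 = 5, so 3302 days before a Monday is Monday − 5 = Wednesday.

Wednesday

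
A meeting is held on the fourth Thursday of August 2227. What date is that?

August 1, 2227 is a Wednesday.
The first Thursday is therefore August 2 (1 days later).
The fourth Thursday is 2 + 3×7 = August 23.

August 23, 2227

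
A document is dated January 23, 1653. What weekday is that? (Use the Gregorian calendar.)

Thursday

Doomsday rule: the anchor day for the 1600s is Tuesday. For year 53: 53÷12 = 4 r 5, and 5÷4 = 1, so 4+5+1 = 10.
Tuesday + 10 ≡ Friday — that's 1653's doomsday.
In January the doomsday date is Jan 3 (1653 is not a leap year).
Jan 23 is 20 days after Jan 3; 20 mod 7 = 6, so Friday + 6 = Thursday.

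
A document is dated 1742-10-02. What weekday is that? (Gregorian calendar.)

Doomsday rule: the anchor day for the 1700s is Sunday. For year 42: 42÷12 = 3 r 6, and 6÷4 = 1, so 3+6+1 = 10.
Sunday + 10 ≡ Wednesday — that's 1742's doomsday.
In October the doomsday date is Oct 10.
Oct 2 is 8 days before Oct 10; 8 mod 7 = 1, so Wednesday − 1 = Tuesday.

Tuesday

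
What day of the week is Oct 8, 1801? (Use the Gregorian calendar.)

Thursday

Doomsday rule: the anchor day for the 1800s is Friday. For year 01: 1÷12 = 0 r 1, and 1÷4 = 0, so 0+1+0 = 1.
Friday + 1 ≡ Saturday — that's 1801's doomsday.
In October the doomsday date is Oct 10.
Oct 8 is 2 days before Oct 10; 2 mod 7 = 2, so Saturday − 2 = Thursday.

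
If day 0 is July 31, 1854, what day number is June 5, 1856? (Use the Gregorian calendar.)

Jul 31, 1854 → Jul 31, 1855: 365 days.
Jul 31, 1855 → Aug 31, 1855: 31 days (July has 31).
Aug 31, 1855 → Sep 30, 1855: 30 days (August has 31).
Sep 30, 1855 → Oct 30, 1855: 30 days (September has 30).
Oct 30, 1855 → Nov 30, 1855: 31 days (October has 31).
Nov 30, 1855 → Dec 30, 1855: 30 days (November has 30).
Dec 30, 1855 → Jan 30, 1856: 31 days (December has 31).
Jan 30, 1856 → Feb 29, 1856: 30 days (January has 31).
Feb 29, 1856 → Mar 29, 1856: 29 days (February has 29).
Mar 29, 1856 → Apr 29, 1856: 31 days (March has 31).
Apr 29, 1856 → May 29, 1856: 30 days (April has 30).
May 29, 1856 → Jun 5, 1856: 7 days.
Total: 675 days.

675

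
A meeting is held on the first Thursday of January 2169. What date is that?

January 5, 2169

January 1, 2169 is a Sunday.
The first Thursday is therefore January 5 (4 days later).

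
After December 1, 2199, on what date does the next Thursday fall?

December 5, 2199

Dec 1, 2199 is a Sunday.
From Sunday to the next Thursday is 4 days.
Dec 1, 2199 + 4 = Dec 5, 2199.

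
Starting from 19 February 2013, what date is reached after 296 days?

December 12, 2013

Feb has 28 days: +10 → Mar 1, 2013 (286 left).
Mar has 31 days: +31 → Apr 1, 2013 (255 left).
Apr has 30 days: +30 → May 1, 2013 (225 left).
May has 31 days: +31 → Jun 1, 2013 (194 left).
Jun has 30 days: +30 → Jul 1, 2013 (164 left).
Jul has 31 days: +31 → Aug 1, 2013 (133 left).
Aug has 31 days: +31 → Sep 1, 2013 (102 left).
Sep has 30 days: +30 → Oct 1, 2013 (72 left).
Oct has 31 days: +31 → Nov 1, 2013 (41 left).
Nov has 30 days: +30 → Dec 1, 2013 (11 left).
+11 → Dec 12, 2013.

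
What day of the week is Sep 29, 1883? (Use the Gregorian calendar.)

Saturday

Doomsday rule: the anchor day for the 1800s is Friday. For year 83: 83÷12 = 6 r 11, and 11÷4 = 2, so 6+11+2 = 19.
Friday + 19 ≡ Wednesday — that's 1883's doomsday.
In September the doomsday date is Sep 5.
Sep 29 is 24 days after Sep 5; 24 mod 7 = 3, so Wednesday + 3 = Saturday.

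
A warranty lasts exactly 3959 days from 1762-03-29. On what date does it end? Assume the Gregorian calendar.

January 29, 1773

+365 (one year) → Mar 29, 1763 (3594 left).
+366 (one year; includes Feb 29, 1764) → Mar 29, 1764 (3228 left).
+365 (one year) → Mar 29, 1765 (2863 left).
+365 (one year) → Mar 29, 1766 (2498 left).
+365 (one year) → Mar 29, 1767 (2133 left).
+366 (one year; includes Feb 29, 1768) → Mar 29, 1768 (1767 left).
+365 (one year) → Mar 29, 1769 (1402 left).
+365 (one year) → Mar 29, 1770 (1037 left).
+365 (one year) → Mar 29, 1771 (672 left).
+366 (one year; includes Feb 29, 1772) → Mar 29, 1772 (306 left).
Mar has 31 days: +3 → Apr 1, 1772 (303 left).
Apr has 30 days: +30 → May 1, 1772 (273 left).
May has 31 days: +31 → Jun 1, 1772 (242 left).
Jun has 30 days: +30 → Jul 1, 1772 (212 left).
Jul has 31 days: +31 → Aug 1, 1772 (181 left).
Aug has 31 days: +31 → Sep 1, 1772 (150 left).
Sep has 30 days: +30 → Oct 1, 1772 (120 left).
Oct has 31 days: +31 → Nov 1, 1772 (89 left).
Nov has 30 days: +30 → Dec 1, 1772 (59 left).
Dec has 31 days: +31 → Jan 1, 1773 (28 left).
+28 → Jan 29, 1773.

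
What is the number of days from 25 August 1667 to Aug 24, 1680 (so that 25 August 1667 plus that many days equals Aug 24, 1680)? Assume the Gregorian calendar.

Aug 25, 1667 → Aug 25, 1668: 366 days (Feb 29, 1668 is in that span).
Aug 25, 1668 → Aug 25, 1669: 365 days.
Aug 25, 1669 → Aug 25, 1670: 365 days.
Aug 25, 1670 → Aug 25, 1671: 365 days.
Aug 25, 1671 → Aug 25, 1672: 366 days (Feb 29, 1672 is in that span).
Aug 25, 1672 → Aug 25, 1673: 365 days.
Aug 25, 1673 → Aug 25, 1674: 365 days.
Aug 25, 1674 → Aug 25, 1675: 365 days.
Aug 25, 1675 → Aug 25, 1676: 366 days (Feb 29, 1676 is in that span).
Aug 25, 1676 → Aug 25, 1677: 365 days.
Aug 25, 1677 → Aug 25, 1678: 365 days.
Aug 25, 1678 → Aug 25, 1679: 365 days.
Aug 25, 1679 → Sep 25, 1679: 31 days (August has 31).
Sep 25, 1679 → Oct 25, 1679: 30 days (September has 30).
Oct 25, 1679 → Nov 25, 1679: 31 days (October has 31).
Nov 25, 1679 → Dec 25, 1679: 30 days (November has 30).
Dec 25, 1679 → Jan 25, 1680: 31 days (December has 31).
Jan 25, 1680 → Feb 25, 1680: 31 days (January has 31).
Feb 25, 1680 → Mar 25, 1680: 29 days (February has 29).
Mar 25, 1680 → Apr 25, 1680: 31 days (March has 31).
Apr 25, 1680 → May 25, 1680: 30 days (April has 30).
May 25, 1680 → Jun 25, 1680: 31 days (May has 31).
Jun 25, 1680 → Jul 25, 1680: 30 days (June has 30).
Jul 25, 1680 → Aug 24, 1680: 30 days.
Total: 4748 days.

4748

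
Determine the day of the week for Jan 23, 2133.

Doomsday rule: the anchor day for the 2100s is Sunday. For year 33: 33÷12 = 2 r 9, and 9÷4 = 2, so 2+9+2 = 13.
Sunday + 13 ≡ Saturday — that's 2133's doomsday.
In January the doomsday date is Jan 3 (2133 is not a leap year).
Jan 23 is 20 days after Jan 3; 20 mod 7 = 6, so Saturday + 6 = Friday.

Friday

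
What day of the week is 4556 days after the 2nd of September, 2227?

First find the weekday of Sep 2, 2227. Doomsday rule: the anchor day for the 2200s is Friday. For year 27: 27÷12 = 2 r 3, and 3÷4 = 0, so 2+3+0 = 5.
Friday + 5 ≡ Wednesday — that's 2227's doomsday.
In September the doomsday date is Sep 5.
Sep 2 is 3 days before Sep 5; 3 mod 7 = 3, so Wednesday − 3 = Sunday.
4556 mod 7 = 6, so 4556 days after a Sunday is Sunday + 6 = Saturday.

Saturday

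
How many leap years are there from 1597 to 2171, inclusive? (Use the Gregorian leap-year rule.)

139

Multiples of 4 in [1597,2171]: 143.
Of those, multiples of 100: 6 (not leap unless ÷400).
Multiples of 400: 2.
Leap years = 143 − 6 + 2 = 139.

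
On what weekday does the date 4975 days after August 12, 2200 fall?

First find the weekday of Aug 12, 2200. Doomsday rule: the anchor day for the 2200s is Friday. For year 00: 0÷12 = 0 r 0, and 0÷4 = 0, so 0+0+0 = 0.
Friday + 0 ≡ Friday — that's 2200's doomsday.
In August the doomsday date is Aug 8.
Aug 12 is 4 days after Aug 8; 4 mod 7 = 4, so Friday + 4 = Tuesday.
4975 mod 7 = 5, so 4975 days after a Tuesday is Tuesday + 5 = Sunday.

Sunday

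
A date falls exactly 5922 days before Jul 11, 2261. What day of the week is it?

First find the weekday of Jul 11, 2261. Doomsday rule: the anchor day for the 2200s is Friday. For year 61: 61÷12 = 5 r 1, and 1÷4 = 0, so 5+1+0 = 6.
Friday + 6 ≡ Thursday — that's 2261's doomsday.
In July the doomsday date is Jul 11.
Jul 11 is the doomsday itself: Thursday.
5922 mod 7 = 0, so 5922 days before a Thursday is Thursday − 0 = Thursday.

Thursday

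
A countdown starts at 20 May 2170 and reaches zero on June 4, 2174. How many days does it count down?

1476

May 20, 2170 → May 20, 2171: 365 days.
May 20, 2171 → May 20, 2172: 366 days (Feb 29, 2172 is in that span).
May 20, 2172 → May 20, 2173: 365 days.
May 20, 2173 → Jun 20, 2173: 31 days (May has 31).
Jun 20, 2173 → Jul 20, 2173: 30 days (June has 30).
Jul 20, 2173 → Aug 20, 2173: 31 days (July has 31).
Aug 20, 2173 → Sep 20, 2173: 31 days (August has 31).
Sep 20, 2173 → Oct 20, 2173: 30 days (September has 30).
Oct 20, 2173 → Nov 20, 2173: 31 days (October has 31).
Nov 20, 2173 → Dec 20, 2173: 30 days (November has 30).
Dec 20, 2173 → Jan 20, 2174: 31 days (December has 31).
Jan 20, 2174 → Feb 20, 2174: 31 days (January has 31).
Feb 20, 2174 → Mar 20, 2174: 28 days (February has 28).
Mar 20, 2174 → Apr 20, 2174: 31 days (March has 31).
Apr 20, 2174 → May 20, 2174: 30 days (April has 30).
May 20, 2174 → Jun 4, 2174: 15 days.
Total: 1476 days.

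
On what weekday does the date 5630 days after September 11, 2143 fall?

Friday

First find the weekday of Sep 11, 2143. Doomsday rule: the anchor day for the 2100s is Sunday. For year 43: 43÷12 = 3 r 7, and 7÷4 = 1, so 3+7+1 = 11.
Sunday + 11 ≡ Thursday — that's 2143's doomsday.
In September the doomsday date is Sep 5.
Sep 11 is 6 days after Sep 5; 6 mod 7 = 6, so Thursday + 6 = Wednesday.
5630 mod 7 = 2, so 5630 days after a Wednesday is Wednesday + 2 = Friday.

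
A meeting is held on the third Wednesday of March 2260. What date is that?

March 21, 2260

March 1, 2260 is a Thursday.
The first Wednesday is therefore March 7 (6 days later).
The third Wednesday is 7 + 2×7 = March 21.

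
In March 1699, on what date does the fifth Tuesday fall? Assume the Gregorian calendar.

March 31, 1699

March 1, 1699 is a Sunday.
The first Tuesday is therefore March 3 (2 days later).
The fifth Tuesday is 3 + 4×7 = March 31.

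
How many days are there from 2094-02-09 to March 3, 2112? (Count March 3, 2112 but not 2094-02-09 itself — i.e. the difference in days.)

6596

Feb 9, 2094 → Feb 9, 2095: 365 days.
Feb 9, 2095 → Feb 9, 2096: 365 days.
Feb 9, 2096 → Feb 9, 2097: 366 days (Feb 29, 2096 is in that span).
Feb 9, 2097 → Feb 9, 2098: 365 days.
Feb 9, 2098 → Feb 9, 2099: 365 days.
Feb 9, 2099 → Feb 9, 2100: 365 days.
Feb 9, 2100 → Feb 9, 2101: 365 days.
Feb 9, 2101 → Feb 9, 2102: 365 days.
Feb 9, 2102 → Feb 9, 2103: 365 days.
Feb 9, 2103 → Feb 9, 2104: 365 days.
Feb 9, 2104 → Feb 9, 2105: 366 days (Feb 29, 2104 is in that span).
Feb 9, 2105 → Feb 9, 2106: 365 days.
Feb 9, 2106 → Feb 9, 2107: 365 days.
Feb 9, 2107 → Feb 9, 2108: 365 days.
Feb 9, 2108 → Feb 9, 2109: 366 days (Feb 29, 2108 is in that span).
Feb 9, 2109 → Feb 9, 2110: 365 days.
Feb 9, 2110 → Feb 9, 2111: 365 days.
Feb 9, 2111 → Mar 9, 2111: 28 days (February has 28).
Mar 9, 2111 → Apr 9, 2111: 31 days (March has 31).
Apr 9, 2111 → May 9, 2111: 30 days (April has 30).
May 9, 2111 → Jun 9, 2111: 31 days (May has 31).
Jun 9, 2111 → Jul 9, 2111: 30 days (June has 30).
Jul 9, 2111 → Aug 9, 2111: 31 days (July has 31).
Aug 9, 2111 → Sep 9, 2111: 31 days (August has 31).
Sep 9, 2111 → Oct 9, 2111: 30 days (September has 30).
Oct 9, 2111 → Nov 9, 2111: 31 days (October has 31).
Nov 9, 2111 → Dec 9, 2111: 30 days (November has 30).
Dec 9, 2111 → Jan 9, 2112: 31 days (December has 31).
Jan 9, 2112 → Feb 9, 2112: 31 days (January has 31).
Feb 9, 2112 → Mar 3, 2112: 23 days.
Total: 6596 days.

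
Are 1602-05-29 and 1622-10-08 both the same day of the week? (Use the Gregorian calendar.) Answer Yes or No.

From May 29, 1602 to Oct 8, 1622 is 7437 days.
7437 mod 7 = 3, so they are different weekdays.
(May 29, 1602 is a Wednesday; Oct 8, 1622 is a Saturday.)

No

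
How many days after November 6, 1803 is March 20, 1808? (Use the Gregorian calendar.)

Nov 6, 1803 → Nov 6, 1804: 366 days (Feb 29, 1804 is in that span).
Nov 6, 1804 → Nov 6, 1805: 365 days.
Nov 6, 1805 → Nov 6, 1806: 365 days.
Nov 6, 1806 → Nov 6, 1807: 365 days.
Nov 6, 1807 → Dec 6, 1807: 30 days (November has 30).
Dec 6, 1807 → Jan 6, 1808: 31 days (December has 31).
Jan 6, 1808 → Feb 6, 1808: 31 days (January has 31).
Feb 6, 1808 → Mar 6, 1808: 29 days (February has 29).
Mar 6, 1808 → Mar 20, 1808: 14 days.
Total: 1596 days.

1596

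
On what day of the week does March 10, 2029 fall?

January 1, 2029 is a Monday.
Jan 1, 2029 → Feb 1, 2029: 31 days (January has 31).
Feb 1, 2029 → Mar 1, 2029: 28 days (February has 28).
Mar 1, 2029 → Mar 10, 2029: 9 days.
Total: 68 days.
68 mod 7 = 5, so Monday + 5 = Saturday.

Saturday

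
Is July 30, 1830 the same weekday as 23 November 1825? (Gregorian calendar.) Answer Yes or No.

From Nov 23, 1825 to Jul 30, 1830 is 1710 days.
1710 mod 7 = 2, so they are different weekdays.
(Nov 23, 1825 is a Wednesday; Jul 30, 1830 is a Friday.)

No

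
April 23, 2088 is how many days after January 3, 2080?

Jan 3, 2080 → Jan 3, 2081: 366 days (Feb 29, 2080 is in that span).
Jan 3, 2081 → Jan 3, 2082: 365 days.
Jan 3, 2082 → Jan 3, 2083: 365 days.
Jan 3, 2083 → Jan 3, 2084: 365 days.
Jan 3, 2084 → Jan 3, 2085: 366 days (Feb 29, 2084 is in that span).
Jan 3, 2085 → Jan 3, 2086: 365 days.
Jan 3, 2086 → Jan 3, 2087: 365 days.
Jan 3, 2087 → Jan 3, 2088: 365 days.
Jan 3, 2088 → Feb 3, 2088: 31 days (January has 31).
Feb 3, 2088 → Mar 3, 2088: 29 days (February has 29).
Mar 3, 2088 → Apr 3, 2088: 31 days (March has 31).
Apr 3, 2088 → Apr 23, 2088: 20 days.
Total: 3033 days.

3033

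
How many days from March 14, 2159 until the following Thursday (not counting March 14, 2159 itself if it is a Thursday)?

Mar 14, 2159 is a Wednesday.
From Wednesday to the next Thursday is 1 day.

1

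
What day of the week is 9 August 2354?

Monday

Doomsday rule: the anchor day for the 2300s is Wednesday. For year 54: 54÷12 = 4 r 6, and 6÷4 = 1, so 4+6+1 = 11.
Wednesday + 11 ≡ Sunday — that's 2354's doomsday.
In August the doomsday date is Aug 8.
Aug 9 is 1 day after Aug 8; 1 mod 7 = 1, so Sunday + 1 = Monday.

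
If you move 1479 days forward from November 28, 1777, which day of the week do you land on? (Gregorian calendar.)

Nov 28, 1777 is a Friday.
1479 mod 7 = 2, so 1479 days after a Friday is Friday + 2 = Sunday.

Sunday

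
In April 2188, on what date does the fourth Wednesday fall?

April 23, 2188

April 1, 2188 is a Tuesday.
The first Wednesday is therefore April 2 (1 days later).
The fourth Wednesday is 2 + 3×7 = April 23.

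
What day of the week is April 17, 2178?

Friday

Doomsday rule: the anchor day for the 2100s is Sunday. For year 78: 78÷12 = 6 r 6, and 6÷4 = 1, so 6+6+1 = 13.
Sunday + 13 ≡ Saturday — that's 2178's doomsday.
In April the doomsday date is Apr 4.
Apr 17 is 13 days after Apr 4; 13 mod 7 = 6, so Saturday + 6 = Friday.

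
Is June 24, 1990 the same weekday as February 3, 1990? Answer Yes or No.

From Feb 3, 1990 to Jun 24, 1990 is 141 days.
141 mod 7 = 1, so they are different weekdays.
(Feb 3, 1990 is a Saturday; Jun 24, 1990 is a Sunday.)

No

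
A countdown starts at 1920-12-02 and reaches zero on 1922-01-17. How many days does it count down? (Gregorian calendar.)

Dec 2, 1920 → Dec 2, 1921: 365 days.
Dec 2, 1921 → Jan 2, 1922: 31 days (December has 31).
Jan 2, 1922 → Jan 17, 1922: 15 days.
Total: 411 days.

411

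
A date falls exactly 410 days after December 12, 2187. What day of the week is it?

First find the weekday of Dec 12, 2187. Doomsday rule: the anchor day for the 2100s is Sunday. For year 87: 87÷12 = 7 r 3, and 3÷4 = 0, so 7+3+0 = 10.
Sunday + 10 ≡ Wednesday — that's 2187's doomsday.
In December the doomsday date is Dec 12.
Dec 12 is the doomsday itself: Wednesday.
410 mod 7 = 4, so 410 days after a Wednesday is Wednesday + 4 = Sunday.

Sunday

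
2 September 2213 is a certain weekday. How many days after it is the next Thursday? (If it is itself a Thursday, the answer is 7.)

Sep 2, 2213 is a Thursday.
From Thursday to the next Thursday is 7 days.

7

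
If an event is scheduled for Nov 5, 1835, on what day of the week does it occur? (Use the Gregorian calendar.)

January 1, 1835 is a Thursday.
Jan 1, 1835 → Feb 1, 1835: 31 days (January has 31).
Feb 1, 1835 → Mar 1, 1835: 28 days (February has 28).
Mar 1, 1835 → Apr 1, 1835: 31 days (March has 31).
Apr 1, 1835 → May 1, 1835: 30 days (April has 30).
May 1, 1835 → Jun 1, 1835: 31 days (May has 31).
Jun 1, 1835 → Jul 1, 1835: 30 days (June has 30).
Jul 1, 1835 → Aug 1, 1835: 31 days (July has 31).
Aug 1, 1835 → Sep 1, 1835: 31 days (August has 31).
Sep 1, 1835 → Oct 1, 1835: 30 days (September has 30).
Oct 1, 1835 → Nov 1, 1835: 31 days (October has 31).
Nov 1, 1835 → Nov 5, 1835: 4 days.
Total: 308 days.
308 mod 7 = 0, so Thursday + 0 = Thursday.

Thursday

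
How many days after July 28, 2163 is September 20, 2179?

5898

Jul 28, 2163 → Jul 28, 2164: 366 days (Feb 29, 2164 is in that span).
Jul 28, 2164 → Jul 28, 2165: 365 days.
Jul 28, 2165 → Jul 28, 2166: 365 days.
Jul 28, 2166 → Jul 28, 2167: 365 days.
Jul 28, 2167 → Jul 28, 2168: 366 days (Feb 29, 2168 is in that span).
Jul 28, 2168 → Jul 28, 2169: 365 days.
Jul 28, 2169 → Jul 28, 2170: 365 days.
Jul 28, 2170 → Jul 28, 2171: 365 days.
Jul 28, 2171 → Jul 28, 2172: 366 days (Feb 29, 2172 is in that span).
Jul 28, 2172 → Jul 28, 2173: 365 days.
Jul 28, 2173 → Jul 28, 2174: 365 days.
Jul 28, 2174 → Jul 28, 2175: 365 days.
Jul 28, 2175 → Jul 28, 2176: 366 days (Feb 29, 2176 is in that span).
Jul 28, 2176 → Jul 28, 2177: 365 days.
Jul 28, 2177 → Jul 28, 2178: 365 days.
Jul 28, 2178 → Jul 28, 2179: 365 days.
Jul 28, 2179 → Aug 28, 2179: 31 days (July has 31).
Aug 28, 2179 → Sep 20, 2179: 23 days.
Total: 5898 days.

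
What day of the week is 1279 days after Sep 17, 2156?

Wednesday

First find the weekday of Sep 17, 2156. Doomsday rule: the anchor day for the 2100s is Sunday. For year 56: 56÷12 = 4 r 8, and 8÷4 = 2, so 4+8+2 = 14.
Sunday + 14 ≡ Sunday — that's 2156's doomsday.
In September the doomsday date is Sep 5.
Sep 17 is 12 days after Sep 5; 12 mod 7 = 5, so Sunday + 5 = Friday.
1279 mod 7 = 5, so 1279 days after a Friday is Friday + 5 = Wednesday.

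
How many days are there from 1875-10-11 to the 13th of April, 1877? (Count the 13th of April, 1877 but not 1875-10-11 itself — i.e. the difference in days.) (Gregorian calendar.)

550

Oct 11, 1875 → Oct 11, 1876: 366 days (Feb 29, 1876 is in that span).
Oct 11, 1876 → Nov 11, 1876: 31 days (October has 31).
Nov 11, 1876 → Dec 11, 1876: 30 days (November has 30).
Dec 11, 1876 → Jan 11, 1877: 31 days (December has 31).
Jan 11, 1877 → Feb 11, 1877: 31 days (January has 31).
Feb 11, 1877 → Mar 11, 1877: 28 days (February has 28).
Mar 11, 1877 → Apr 11, 1877: 31 days (March has 31).
Apr 11, 1877 → Apr 13, 1877: 2 days.
Total: 550 days.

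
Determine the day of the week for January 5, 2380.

Doomsday rule: the anchor day for the 2300s is Wednesday. For year 80: 80÷12 = 6 r 8, and 8÷4 = 2, so 6+8+2 = 16.
Wednesday + 16 ≡ Friday — that's 2380's doomsday.
In January the doomsday date is Jan 4 (2380 is a leap year (divisible by 4)).
Jan 5 is 1 day after Jan 4; 1 mod 7 = 1, so Friday + 1 = Saturday.

Saturday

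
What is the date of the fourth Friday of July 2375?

July 1, 2375 is a Tuesday.
The first Friday is therefore July 4 (3 days later).
The fourth Friday is 4 + 3×7 = July 25.

July 25, 2375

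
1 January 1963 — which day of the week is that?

Tuesday

January 1, 1963 is a Tuesday.
Total: 0 days.
0 mod 7 = 0, so Tuesday + 0 = Tuesday.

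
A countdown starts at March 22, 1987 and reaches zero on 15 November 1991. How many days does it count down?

1699

Mar 22, 1987 → Mar 22, 1988: 366 days (Feb 29, 1988 is in that span).
Mar 22, 1988 → Mar 22, 1989: 365 days.
Mar 22, 1989 → Mar 22, 1990: 365 days.
Mar 22, 1990 → Mar 22, 1991: 365 days.
Mar 22, 1991 → Apr 22, 1991: 31 days (March has 31).
Apr 22, 1991 → May 22, 1991: 30 days (April has 30).
May 22, 1991 → Jun 22, 1991: 31 days (May has 31).
Jun 22, 1991 → Jul 22, 1991: 30 days (June has 30).
Jul 22, 1991 → Aug 22, 1991: 31 days (July has 31).
Aug 22, 1991 → Sep 22, 1991: 31 days (August has 31).
Sep 22, 1991 → Oct 22, 1991: 30 days (September has 30).
Oct 22, 1991 → Nov 15, 1991: 24 days.
Total: 1699 days.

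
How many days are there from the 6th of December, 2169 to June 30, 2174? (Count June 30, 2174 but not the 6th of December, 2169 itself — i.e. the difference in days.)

1667

Dec 6, 2169 → Dec 6, 2170: 365 days.
Dec 6, 2170 → Dec 6, 2171: 365 days.
Dec 6, 2171 → Dec 6, 2172: 366 days (Feb 29, 2172 is in that span).
Dec 6, 2172 → Dec 6, 2173: 365 days.
Dec 6, 2173 → Jan 6, 2174: 31 days (December has 31).
Jan 6, 2174 → Feb 6, 2174: 31 days (January has 31).
Feb 6, 2174 → Mar 6, 2174: 28 days (February has 28).
Mar 6, 2174 → Apr 6, 2174: 31 days (March has 31).
Apr 6, 2174 → May 6, 2174: 30 days (April has 30).
May 6, 2174 → Jun 6, 2174: 31 days (May has 31).
Jun 6, 2174 → Jun 30, 2174: 24 days.
Total: 1667 days.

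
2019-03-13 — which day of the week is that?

January 1, 2019 is a Tuesday.
Jan 1, 2019 → Feb 1, 2019: 31 days (January has 31).
Feb 1, 2019 → Mar 1, 2019: 28 days (February has 28).
Mar 1, 2019 → Mar 13, 2019: 12 days.
Total: 71 days.
71 mod 7 = 1, so Tuesday + 1 = Wednesday.

Wednesday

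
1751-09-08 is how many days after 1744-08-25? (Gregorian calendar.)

Aug 25, 1744 → Aug 25, 1745: 365 days.
Aug 25, 1745 → Aug 25, 1746: 365 days.
Aug 25, 1746 → Aug 25, 1747: 365 days.
Aug 25, 1747 → Aug 25, 1748: 366 days (Feb 29, 1748 is in that span).
Aug 25, 1748 → Aug 25, 1749: 365 days.
Aug 25, 1749 → Aug 25, 1750: 365 days.
Aug 25, 1750 → Sep 25, 1750: 31 days (August has 31).
Sep 25, 1750 → Oct 25, 1750: 30 days (September has 30).
Oct 25, 1750 → Nov 25, 1750: 31 days (October has 31).
Nov 25, 1750 → Dec 25, 1750: 30 days (November has 30).
Dec 25, 1750 → Jan 25, 1751: 31 days (December has 31).
Jan 25, 1751 → Feb 25, 1751: 31 days (January has 31).
Feb 25, 1751 → Mar 25, 1751: 28 days (February has 28).
Mar 25, 1751 → Apr 25, 1751: 31 days (March has 31).
Apr 25, 1751 → May 25, 1751: 30 days (April has 30).
May 25, 1751 → Jun 25, 1751: 31 days (May has 31).
Jun 25, 1751 → Jul 25, 1751: 30 days (June has 30).
Jul 25, 1751 → Aug 25, 1751: 31 days (July has 31).
Aug 25, 1751 → Sep 8, 1751: 14 days.
Total: 2570 days.

2570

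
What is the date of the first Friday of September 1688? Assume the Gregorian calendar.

September 1, 1688 is a Wednesday.
The first Friday is therefore September 3 (2 days later).

September 3, 1688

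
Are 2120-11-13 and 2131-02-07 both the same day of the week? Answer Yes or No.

From Nov 13, 2120 to Feb 7, 2131 is 3738 days.
3738 mod 7 = 0, so they are the same weekday.
(Nov 13, 2120 is a Wednesday; Feb 7, 2131 is a Wednesday.)

Yes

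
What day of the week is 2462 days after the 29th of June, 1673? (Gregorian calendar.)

Tuesday

First find the weekday of Jun 29, 1673. Doomsday rule: the anchor day for the 1600s is Tuesday. For year 73: 73÷12 = 6 r 1, and 1÷4 = 0, so 6+1+0 = 7.
Tuesday + 7 ≡ Tuesday — that's 1673's doomsday.
In June the doomsday date is Jun 6.
Jun 29 is 23 days after Jun 6; 23 mod 7 = 2, so Tuesday + 2 = Thursday.
2462 mod 7 = 5, so 2462 days after a Thursday is Thursday + 5 = Tuesday.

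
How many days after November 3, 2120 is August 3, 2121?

Nov 3, 2120 → Dec 3, 2120: 30 days (November has 30).
Dec 3, 2120 → Jan 3, 2121: 31 days (December has 31).
Jan 3, 2121 → Feb 3, 2121: 31 days (January has 31).
Feb 3, 2121 → Mar 3, 2121: 28 days (February has 28).
Mar 3, 2121 → Apr 3, 2121: 31 days (March has 31).
Apr 3, 2121 → May 3, 2121: 30 days (April has 30).
May 3, 2121 → Jun 3, 2121: 31 days (May has 31).
Jun 3, 2121 → Jul 3, 2121: 30 days (June has 30).
Jul 3, 2121 → Aug 3, 2121: 31 days.
Total: 273 days.

273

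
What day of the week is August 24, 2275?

Tuesday

Doomsday rule: the anchor day for the 2200s is Friday. For year 75: 75÷12 = 6 r 3, and 3÷4 = 0, so 6+3+0 = 9.
Friday + 9 ≡ Sunday — that's 2275's doomsday.
In August the doomsday date is Aug 8.
Aug 24 is 16 days after Aug 8; 16 mod 7 = 2, so Sunday + 2 = Tuesday.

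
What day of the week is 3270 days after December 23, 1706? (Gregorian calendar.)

Friday

First find the weekday of Dec 23, 1706. Doomsday rule: the anchor day for the 1700s is Sunday. For year 06: 6÷12 = 0 r 6, and 6÷4 = 1, so 0+6+1 = 7.
Sunday + 7 ≡ Sunday — that's 1706's doomsday.
In December the doomsday date is Dec 12.
Dec 23 is 11 days after Dec 12; 11 mod 7 = 4, so Sunday + 4 = Thursday.
3270 mod 7 = 1, so 3270 days after a Thursday is Thursday + 1 = Friday.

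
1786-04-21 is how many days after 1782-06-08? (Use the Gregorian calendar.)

Jun 8, 1782 → Jun 8, 1783: 365 days.
Jun 8, 1783 → Jun 8, 1784: 366 days (Feb 29, 1784 is in that span).
Jun 8, 1784 → Jun 8, 1785: 365 days.
Jun 8, 1785 → Jul 8, 1785: 30 days (June has 30).
Jul 8, 1785 → Aug 8, 1785: 31 days (July has 31).
Aug 8, 1785 → Sep 8, 1785: 31 days (August has 31).
Sep 8, 1785 → Oct 8, 1785: 30 days (September has 30).
Oct 8, 1785 → Nov 8, 1785: 31 days (October has 31).
Nov 8, 1785 → Dec 8, 1785: 30 days (November has 30).
Dec 8, 1785 → Jan 8, 1786: 31 days (December has 31).
Jan 8, 1786 → Feb 8, 1786: 31 days (January has 31).
Feb 8, 1786 → Mar 8, 1786: 28 days (February has 28).
Mar 8, 1786 → Apr 8, 1786: 31 days (March has 31).
Apr 8, 1786 → Apr 21, 1786: 13 days.
Total: 1413 days.

1413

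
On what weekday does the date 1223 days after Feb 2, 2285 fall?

Feb 2, 2285 is a Monday.
1223 mod 7 = 5, so 1223 days after a Monday is Monday + 5 = Saturday.

Saturday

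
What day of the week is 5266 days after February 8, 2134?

Wednesday

First find the weekday of Feb 8, 2134. Doomsday rule: the anchor day for the 2100s is Sunday. For year 34: 34÷12 = 2 r 10, and 10÷4 = 2, so 2+10+2 = 14.
Sunday + 14 ≡ Sunday — that's 2134's doomsday.
In February the doomsday date is Feb 28 (2134 is not a leap year).
Feb 8 is 20 days before Feb 28; 20 mod 7 = 6, so Sunday − 6 = Monday.
5266 mod 7 = 2, so 5266 days after a Monday is Monday + 2 = Wednesday.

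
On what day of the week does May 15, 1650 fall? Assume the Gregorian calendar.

Sunday

Doomsday rule: the anchor day for the 1600s is Tuesday. For year 50: 50÷12 = 4 r 2, and 2÷4 = 0, so 4+2+0 = 6.
Tuesday + 6 ≡ Monday — that's 1650's doomsday.
In May the doomsday date is May 9.
May 15 is 6 days after May 9; 6 mod 7 = 6, so Monday + 6 = Sunday.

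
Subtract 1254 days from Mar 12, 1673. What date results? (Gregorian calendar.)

−365 (one year) → Mar 12, 1672 (889 left).
−366 (one year; includes Feb 29, 1672) → Mar 12, 1671 (523 left).
−365 (one year) → Mar 12, 1670 (158 left).
−12 → Feb 28, 1670 (end of Feb, 28 days; 146 left).
−28 → Jan 31, 1670 (end of Jan, 31 days; 118 left).
−31 → Dec 31, 1669 (end of Dec, 31 days; 87 left).
−31 → Nov 30, 1669 (end of Nov, 30 days; 56 left).
−30 → Oct 31, 1669 (end of Oct, 31 days; 26 left).
−26 → Oct 5, 1669.

October 5, 1669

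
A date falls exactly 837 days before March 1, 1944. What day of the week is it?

Saturday

Mar 1, 1944 is a Wednesday.
837 mod 7 = 4, so 837 days before a Wednesday is Wednesday − 4 = Saturday.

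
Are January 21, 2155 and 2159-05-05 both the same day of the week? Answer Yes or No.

From Jan 21, 2155 to May 5, 2159 is 1565 days.
1565 mod 7 = 4, so they are different weekdays.
(Jan 21, 2155 is a Tuesday; May 5, 2159 is a Saturday.)

No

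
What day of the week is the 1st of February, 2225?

Doomsday rule: the anchor day for the 2200s is Friday. For year 25: 25÷12 = 2 r 1, and 1÷4 = 0, so 2+1+0 = 3.
Friday + 3 ≡ Monday — that's 2225's doomsday.
In February the doomsday date is Feb 28 (2225 is not a leap year).
Feb 1 is 27 days before Feb 28; 27 mod 7 = 6, so Monday − 6 = Tuesday.

Tuesday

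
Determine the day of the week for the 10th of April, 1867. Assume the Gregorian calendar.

Wednesday

Doomsday rule: the anchor day for the 1800s is Friday. For year 67: 67÷12 = 5 r 7, and 7÷4 = 1, so 5+7+1 = 13.
Friday + 13 ≡ Thursday — that's 1867's doomsday.
In April the doomsday date is Apr 4.
Apr 10 is 6 days after Apr 4; 6 mod 7 = 6, so Thursday + 6 = Wednesday.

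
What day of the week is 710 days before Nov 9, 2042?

Thursday

First find the weekday of Nov 9, 2042. Doomsday rule: the anchor day for the 2000s is Tuesday. For year 42: 42÷12 = 3 r 6, and 6÷4 = 1, so 3+6+1 = 10.
Tuesday + 10 ≡ Friday — that's 2042's doomsday.
In November the doomsday date is Nov 7.
Nov 9 is 2 days after Nov 7; 2 mod 7 = 2, so Friday + 2 = Sunday.
710 mod 7 = 3, so 710 days before a Sunday is Sunday − 3 = Thursday.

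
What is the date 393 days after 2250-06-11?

July 9, 2251

Jun has 30 days: +20 → Jul 1, 2250 (373 left).
Jul has 31 days: +31 → Aug 1, 2250 (342 left).
Aug has 31 days: +31 → Sep 1, 2250 (311 left).
Sep has 30 days: +30 → Oct 1, 2250 (281 left).
Oct has 31 days: +31 → Nov 1, 2250 (250 left).
Nov has 30 days: +30 → Dec 1, 2250 (220 left).
Dec has 31 days: +31 → Jan 1, 2251 (189 left).
Jan has 31 days: +31 → Feb 1, 2251 (158 left).
Feb has 28 days: +28 → Mar 1, 2251 (130 left).
Mar has 31 days: +31 → Apr 1, 2251 (99 left).
Apr has 30 days: +30 → May 1, 2251 (69 left).
May has 31 days: +31 → Jun 1, 2251 (38 left).
Jun has 30 days: +30 → Jul 1, 2251 (8 left).
+8 → Jul 9, 2251.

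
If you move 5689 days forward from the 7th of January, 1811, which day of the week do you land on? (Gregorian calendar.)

Saturday

First find the weekday of Jan 7, 1811. Doomsday rule: the anchor day for the 1800s is Friday. For year 11: 11÷12 = 0 r 11, and 11÷4 = 2, so 0+11+2 = 13.
Friday + 13 ≡ Thursday — that's 1811's doomsday.
In January the doomsday date is Jan 3 (1811 is not a leap year).
Jan 7 is 4 days after Jan 3; 4 mod 7 = 4, so Thursday + 4 = Monday.
5689 mod 7 = 5, so 5689 days after a Monday is Monday + 5 = Saturday.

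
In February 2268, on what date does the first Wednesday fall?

February 5, 2268

February 1, 2268 is a Saturday.
The first Wednesday is therefore February 5 (4 days later).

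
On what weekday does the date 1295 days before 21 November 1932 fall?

First find the weekday of Nov 21, 1932. Doomsday rule: the anchor day for the 1900s is Wednesday. For year 32: 32÷12 = 2 r 8, and 8÷4 = 2, so 2+8+2 = 12.
Wednesday + 12 ≡ Monday — that's 1932's doomsday.
In November the doomsday date is Nov 7.
Nov 21 is 14 days after Nov 7; 14 mod 7 = 0, so Monday + 0 = Monday.
1295 mod 7 = 0, so 1295 days before a Monday is Monday − 0 = Monday.

Monday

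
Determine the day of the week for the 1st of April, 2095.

Friday

January 1, 2095 is a Saturday.
Jan 1, 2095 → Feb 1, 2095: 31 days (January has 31).
Feb 1, 2095 → Mar 1, 2095: 28 days (February has 28).
Mar 1, 2095 → Apr 1, 2095: 31 days.
Total: 90 days.
90 mod 7 = 6, so Saturday + 6 = Friday.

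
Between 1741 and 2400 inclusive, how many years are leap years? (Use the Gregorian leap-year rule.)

Multiples of 4 in [1741,2400]: 165.
Of those, multiples of 100: 7 (not leap unless ÷400).
Multiples of 400: 2.
Leap years = 165 − 7 + 2 = 160.

160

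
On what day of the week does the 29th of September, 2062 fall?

Friday

Doomsday rule: the anchor day for the 2000s is Tuesday. For year 62: 62÷12 = 5 r 2, and 2÷4 = 0, so 5+2+0 = 7.
Tuesday + 7 ≡ Tuesday — that's 2062's doomsday.
In September the doomsday date is Sep 5.
Sep 29 is 24 days after Sep 5; 24 mod 7 = 3, so Tuesday + 3 = Friday.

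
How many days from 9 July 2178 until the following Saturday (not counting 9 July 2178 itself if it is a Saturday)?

Jul 9, 2178 is a Thursday.
From Thursday to the next Saturday is 2 days.

2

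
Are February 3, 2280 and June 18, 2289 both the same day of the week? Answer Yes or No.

From Feb 3, 2280 to Jun 18, 2289 is 3423 days.
3423 mod 7 = 0, so they are the same weekday.
(Feb 3, 2280 is a Tuesday; Jun 18, 2289 is a Tuesday.)

Yes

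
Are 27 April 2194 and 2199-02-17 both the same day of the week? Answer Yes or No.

From Apr 27, 2194 to Feb 17, 2199 is 1757 days.
1757 mod 7 = 0, so they are the same weekday.
(Apr 27, 2194 is a Sunday; Feb 17, 2199 is a Sunday.)

Yes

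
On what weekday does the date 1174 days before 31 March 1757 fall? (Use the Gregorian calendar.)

First find the weekday of Mar 31, 1757. Doomsday rule: the anchor day for the 1700s is Sunday. For year 57: 57÷12 = 4 r 9, and 9÷4 = 2, so 4+9+2 = 15.
Sunday + 15 ≡ Monday — that's 1757's doomsday.
In March the doomsday date is Mar 14.
Mar 31 is 17 days after Mar 14; 17 mod 7 = 3, so Monday + 3 = Thursday.
1174 mod 7 = 5, so 1174 days before a Thursday is Thursday − 5 = Saturday.

Saturday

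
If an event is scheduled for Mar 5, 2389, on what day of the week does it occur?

Sunday

Doomsday rule: the anchor day for the 2300s is Wednesday. For year 89: 89÷12 = 7 r 5, and 5÷4 = 1, so 7+5+1 = 13.
Wednesday + 13 ≡ Tuesday — that's 2389's doomsday.
In March the doomsday date is Mar 14.
Mar 5 is 9 days before Mar 14; 9 mod 7 = 2, so Tuesday − 2 = Sunday.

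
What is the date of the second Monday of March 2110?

March 10, 2110

March 1, 2110 is a Saturday.
The first Monday is therefore March 3 (2 days later).
The second Monday is 3 + 1×7 = March 10.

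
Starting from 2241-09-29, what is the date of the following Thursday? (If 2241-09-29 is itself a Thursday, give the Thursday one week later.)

September 30, 2241

Sep 29, 2241 is a Wednesday.
From Wednesday to the next Thursday is 1 day.
Sep 29, 2241 + 1 = Sep 30, 2241.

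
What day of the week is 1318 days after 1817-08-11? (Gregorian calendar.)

Wednesday

Aug 11, 1817 is a Monday.
1318 mod 7 = 2, so 1318 days after a Monday is Monday + 2 = Wednesday.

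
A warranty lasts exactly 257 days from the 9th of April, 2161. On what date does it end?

Apr has 30 days: +22 → May 1, 2161 (235 left).
May has 31 days: +31 → Jun 1, 2161 (204 left).
Jun has 30 days: +30 → Jul 1, 2161 (174 left).
Jul has 31 days: +31 → Aug 1, 2161 (143 left).
Aug has 31 days: +31 → Sep 1, 2161 (112 left).
Sep has 30 days: +30 → Oct 1, 2161 (82 left).
Oct has 31 days: +31 → Nov 1, 2161 (51 left).
Nov has 30 days: +30 → Dec 1, 2161 (21 left).
+21 → Dec 22, 2161.

December 22, 2161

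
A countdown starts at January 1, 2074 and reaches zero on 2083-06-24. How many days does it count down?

3461

Jan 1, 2074 → Jan 1, 2075: 365 days.
Jan 1, 2075 → Jan 1, 2076: 365 days.
Jan 1, 2076 → Jan 1, 2077: 366 days (Feb 29, 2076 is in that span).
Jan 1, 2077 → Jan 1, 2078: 365 days.
Jan 1, 2078 → Jan 1, 2079: 365 days.
Jan 1, 2079 → Jan 1, 2080: 365 days.
Jan 1, 2080 → Jan 1, 2081: 366 days (Feb 29, 2080 is in that span).
Jan 1, 2081 → Jan 1, 2082: 365 days.
Jan 1, 2082 → Jan 1, 2083: 365 days.
Jan 1, 2083 → Feb 1, 2083: 31 days (January has 31).
Feb 1, 2083 → Mar 1, 2083: 28 days (February has 28).
Mar 1, 2083 → Apr 1, 2083: 31 days (March has 31).
Apr 1, 2083 → May 1, 2083: 30 days (April has 30).
May 1, 2083 → Jun 1, 2083: 31 days (May has 31).
Jun 1, 2083 → Jun 24, 2083: 23 days.
Total: 3461 days.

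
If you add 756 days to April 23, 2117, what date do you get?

+365 (one year) → Apr 23, 2118 (391 left).
Apr has 30 days: +8 → May 1, 2118 (383 left).
May has 31 days: +31 → Jun 1, 2118 (352 left).
Jun has 30 days: +30 → Jul 1, 2118 (322 left).
Jul has 31 days: +31 → Aug 1, 2118 (291 left).
Aug has 31 days: +31 → Sep 1, 2118 (260 left).
Sep has 30 days: +30 → Oct 1, 2118 (230 left).
Oct has 31 days: +31 → Nov 1, 2118 (199 left).
Nov has 30 days: +30 → Dec 1, 2118 (169 left).
Dec has 31 days: +31 → Jan 1, 2119 (138 left).
Jan has 31 days: +31 → Feb 1, 2119 (107 left).
Feb has 28 days: +28 → Mar 1, 2119 (79 left).
Mar has 31 days: +31 → Apr 1, 2119 (48 left).
Apr has 30 days: +30 → May 1, 2119 (18 left).
+18 → May 19, 2119.

May 19, 2119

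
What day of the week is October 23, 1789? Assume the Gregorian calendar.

Friday

Doomsday rule: the anchor day for the 1700s is Sunday. For year 89: 89÷12 = 7 r 5, and 5÷4 = 1, so 7+5+1 = 13.
Sunday + 13 ≡ Saturday — that's 1789's doomsday.
In October the doomsday date is Oct 10.
Oct 23 is 13 days after Oct 10; 13 mod 7 = 6, so Saturday + 6 = Friday.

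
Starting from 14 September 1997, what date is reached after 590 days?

+365 (one year) → Sep 14, 1998 (225 left).
Sep has 30 days: +17 → Oct 1, 1998 (208 left).
Oct has 31 days: +31 → Nov 1, 1998 (177 left).
Nov has 30 days: +30 → Dec 1, 1998 (147 left).
Dec has 31 days: +31 → Jan 1, 1999 (116 left).
Jan has 31 days: +31 → Feb 1, 1999 (85 left).
Feb has 28 days: +28 → Mar 1, 1999 (57 left).
Mar has 31 days: +31 → Apr 1, 1999 (26 left).
+26 → Apr 27, 1999.

April 27, 1999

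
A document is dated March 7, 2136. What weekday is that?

Wednesday

Doomsday rule: the anchor day for the 2100s is Sunday. For year 36: 36÷12 = 3 r 0, and 0÷4 = 0, so 3+0+0 = 3.
Sunday + 3 ≡ Wednesday — that's 2136's doomsday.
In March the doomsday date is Mar 14.
Mar 7 is 7 days before Mar 14; 7 mod 7 = 0, so Wednesday − 0 = Wednesday.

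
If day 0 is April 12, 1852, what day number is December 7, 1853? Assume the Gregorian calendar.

Apr 12, 1852 → Apr 12, 1853: 365 days.
Apr 12, 1853 → May 12, 1853: 30 days (April has 30).
May 12, 1853 → Jun 12, 1853: 31 days (May has 31).
Jun 12, 1853 → Jul 12, 1853: 30 days (June has 30).
Jul 12, 1853 → Aug 12, 1853: 31 days (July has 31).
Aug 12, 1853 → Sep 12, 1853: 31 days (August has 31).
Sep 12, 1853 → Oct 12, 1853: 30 days (September has 30).
Oct 12, 1853 → Nov 12, 1853: 31 days (October has 31).
Nov 12, 1853 → Dec 7, 1853: 25 days.
Total: 604 days.

604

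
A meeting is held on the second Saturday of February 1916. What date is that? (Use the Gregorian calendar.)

February 12, 1916

February 1, 1916 is a Tuesday.
The first Saturday is therefore February 5 (4 days later).
The second Saturday is 5 + 1×7 = February 12.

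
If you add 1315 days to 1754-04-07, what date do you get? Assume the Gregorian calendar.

+365 (one year) → Apr 7, 1755 (950 left).
+366 (one year; includes Feb 29, 1756) → Apr 7, 1756 (584 left).
+365 (one year) → Apr 7, 1757 (219 left).
Apr has 30 days: +24 → May 1, 1757 (195 left).
May has 31 days: +31 → Jun 1, 1757 (164 left).
Jun has 30 days: +30 → Jul 1, 1757 (134 left).
Jul has 31 days: +31 → Aug 1, 1757 (103 left).
Aug has 31 days: +31 → Sep 1, 1757 (72 left).
Sep has 30 days: +30 → Oct 1, 1757 (42 left).
Oct has 31 days: +31 → Nov 1, 1757 (11 left).
+11 → Nov 12, 1757.

November 12, 1757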